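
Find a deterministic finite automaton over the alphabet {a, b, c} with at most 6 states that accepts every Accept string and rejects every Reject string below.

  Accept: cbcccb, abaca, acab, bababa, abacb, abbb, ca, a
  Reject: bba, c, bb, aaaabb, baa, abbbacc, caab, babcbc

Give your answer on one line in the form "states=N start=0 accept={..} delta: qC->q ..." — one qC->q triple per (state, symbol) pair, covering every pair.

Grow the machine one transition at a time. Run the examples from 0; the earliest place one falls off (shortest prefix, ties alphabetical) gets sent to the lowest-numbered state that keeps every Accept/Reject pair distinguishable — a pair clashes when both reach the same state with identical unread suffix — and to a fresh state only if none does.
a: 0a undefined. 0a->0: ok.
b: 0b undefined. 0b->0: no, bababa/bba meet in 0. Open state 1: 0b->1.
c: 0c undefined. 0c->0: no, acab/caab meet in 1. 0c->1: ok.
ba: 1a undefined. 1a->0: no, abaca/baa meet in 0. 1a->1: no, acab/bb meet in 1 with "b" left. Open state 2: 1a->2.
bb: 1b undefined. 1b->0: no, abbb/c meet in 1. 1b->1: no, abbb/c meet in 1. 1b->2: no, ca/bb meet in 2. Open state 3: 1b->3.
baa: 2a undefined. 2a->0: no, a/baa meet in 0. 2a->1: ok.
bab: 2b undefined. 2b->0: ok.
bba: 3a undefined. 3a->0: no, acab/bba meet in 0. 3a->1: ok.
cbc: 3c undefined. 3c->0: no, acab/babcbc meet in 0. 3c->1: ok.
abac: 2c undefined. 2c->0: no, abacb/bba meet in 1. 2c->1: no, abacb/bb meet in 3. 2c->2: no, abaca/bba meet in 1. 2c->3: no, abaca/bba meet in 1. Open state 4: 2c->4.
abbb: 3b undefined. 3b->0: ok.
cbcc: 1c undefined. 1c->0: no, cbcccb/bb meet in 3. 1c->1: no, cbcccb/bb meet in 3. 1c->2: no, bababa/abbbacc meet in 2. 1c->3: no, cbcccb/bb meet in 3. 1c->4: ok.
abaca: 4a undefined. 4a->0: ok.
abacb: 4b undefined. 4b->0: ok.
cbccc: 4c undefined. 4c->0: no, cbcccb/bba meet in 1. 4c->1: no, cbcccb/bb meet in 3. 4c->2: ok.
All examples now run through 5 states with every (state, symbol) defined. Accept strings end in {0,2}, Reject strings end in {1,3,4}; accept={0,2}.

states=5 start=0 accept={0,2} delta: 0a->0 0b->1 0c->1 1a->2 1b->3 1c->4 2a->1 2b->0 2c->4 3a->1 3b->0 3c->1 4a->0 4b->0 4c->2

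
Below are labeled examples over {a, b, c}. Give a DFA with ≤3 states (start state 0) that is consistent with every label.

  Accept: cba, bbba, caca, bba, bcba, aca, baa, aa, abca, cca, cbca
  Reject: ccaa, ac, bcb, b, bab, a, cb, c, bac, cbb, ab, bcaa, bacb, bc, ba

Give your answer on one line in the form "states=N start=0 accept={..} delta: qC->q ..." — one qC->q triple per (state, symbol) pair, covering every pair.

State merging on the prefix tree: take the shortest (then alphabetical) example prefix whose next move is undefined and point that move at state 0, else 1, else 2, ...; a target is out if some Accept/Reject pair would then sit in one state with the same input left (inseparable). If every existing state is out, open a new one.
a: 0a undefined. 0a->0: no, aa/a meet in 0. Open state 1: 0a->1.
b: 0b undefined. 0b->0: no, bbba/a meet in 1. 0b->1: no, aa/ba meet in 1 with "a" left. Open state 2: 0b->2.
c: 0c undefined. 0c->0: no, cba/ba meet in 2 with "a" left. 0c->1: ok.
aa: 1a undefined. 1a->0: ok.
ab: 1b undefined. 1b->0: no, cba/a meet in 1. 1b->1: ok.
ac: 1c undefined. 1c->0: no, cba/ccaa meet in 0. 1c->1: ok.
ba: 2a undefined. 2a->0: no, cba/ba meet in 0. 2a->1: ok.
bb: 2b undefined. 2b->0: no, bbba/ccaa meet in 1. 2b->1: ok.
bc: 2c undefined. 2c->0: no, cba/bcaa meet in 0. 2c->1: ok.
All examples now run through 3 states with every (state, symbol) defined. Accept strings end in {0}, Reject strings end in {1,2}; accept={0}.

states=3 start=0 accept={0} delta: 0a->1 0b->2 0c->1 1a->0 1b->1 1c->1 2a->1 2b->1 2c->1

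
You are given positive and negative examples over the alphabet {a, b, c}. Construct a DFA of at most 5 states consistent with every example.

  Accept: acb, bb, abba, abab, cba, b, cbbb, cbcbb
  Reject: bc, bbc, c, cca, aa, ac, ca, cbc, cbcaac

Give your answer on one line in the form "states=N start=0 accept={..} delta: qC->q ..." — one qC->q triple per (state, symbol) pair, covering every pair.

states=2 start=0 accept={1} delta: 0a->0 0b->1 0c->0 1a->1 1b->1 1c->0

Grow the machine one transition at a time. Run the examples from 0; the earliest place one falls off (shortest prefix, ties alphabetical) gets sent to the lowest-numbered state that keeps every Accept/Reject pair distinguishable — a pair clashes when both reach the same state with identical unread suffix — and to a fresh state only if none does.
a: 0a undefined. 0a->0: ok.
b: 0b undefined. 0b->0: no, bb/aa meet in 0. Open state 1: 0b->1.
c: 0c undefined. 0c->0: ok.
bb: 1b undefined. 1b->0: no, bb/bbc meet in 0. 1b->1: ok.
bc: 1c undefined. 1c->0: ok.
aba: 1a undefined. 1a->0: no, abba/bc meet in 0. 1a->1: ok.
All examples now run through 2 states with every (state, symbol) defined. Accept strings end in {1}, Reject strings end in {0}; accept={1}.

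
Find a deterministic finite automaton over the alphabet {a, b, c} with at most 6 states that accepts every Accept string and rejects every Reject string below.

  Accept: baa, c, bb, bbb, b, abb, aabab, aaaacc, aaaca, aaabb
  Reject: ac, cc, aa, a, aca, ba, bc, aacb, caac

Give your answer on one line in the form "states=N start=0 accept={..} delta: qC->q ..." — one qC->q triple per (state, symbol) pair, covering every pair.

states=5 start=0 accept={2,4} delta: 0a->1 0b->2 0c->2 1a->3 1b->0 1c->0 2a->3 2b->2 2c->0 3a->4 3b->2 3c->1 4a->1 4b->0 4c->3

State merging on the prefix tree: take the shortest (then alphabetical) example prefix whose next move is undefined and point that move at state 0, else 1, else 2, ...; a target is out if some Accept/Reject pair would then sit in one state with the same input left (inseparable). If every existing state is out, open a new one.
a: 0a undefined. 0a->0: no, c/ac meet in 0 with "c" left. Open state 1: 0a->1.
b: 0b undefined. 0b->0: no, baa/aa meet in 1 with "a" left. 0b->1: no, b/a meet in 1. Open state 2: 0b->2.
c: 0c undefined. 0c->0: no, c/cc meet in 0. 0c->1: no, c/a meet in 1. 0c->2: ok.
aa: 1a undefined. 1a->0: no, bb/aacb meet in 2 with "b" left. 1a->1: no, aaaca/aca meet in 1 with "ca" left. 1a->2: no, c/aa meet in 2. Open state 3: 1a->3.
ab: 1b undefined. 1b->0: ok.
ac: 1c undefined. 1c->0: ok.
ba: 2a undefined. 2a->0: no, baa/a meet in 1. 2a->1: no, baa/aa meet in 3. 2a->2: no, baa/ba meet in 2. 2a->3: ok.
bb: 2b undefined. 2b->0: no, bb/ac meet in 0. 2b->1: no, bb/a meet in 1. 2b->2: ok.
bc: 2c undefined. 2c->0: ok.
aaa: 3a undefined. 3a->0: no, baa/ac meet in 0. 3a->1: no, baa/a meet in 1. 3a->2: no, aaaca/a meet in 1. 3a->3: no, baa/aa meet in 3. Open state 4: 3a->4.
aab: 3b undefined. 3b->0: no, aabab/ac meet in 0. 3b->1: no, aabab/a meet in 1. 3b->2: ok.
aac: 3c undefined. 3c->0: no, c/aacb meet in 2. 3c->1: ok.
aaaa: 4a undefined. 4a->0: no, aaaacc/ac meet in 0. 4a->1: ok.
aaab: 4b undefined. 4b->0: ok.
aaac: 4c undefined. 4c->0: no, aaaca/a meet in 1. 4c->1: no, aaaca/aa meet in 3. 4c->2: no, c/caac meet in 2. 4c->3: ok.
All examples now run through 5 states with every (state, symbol) defined. Accept strings end in {2,4}, Reject strings end in {0,1,3}; accept={2,4}.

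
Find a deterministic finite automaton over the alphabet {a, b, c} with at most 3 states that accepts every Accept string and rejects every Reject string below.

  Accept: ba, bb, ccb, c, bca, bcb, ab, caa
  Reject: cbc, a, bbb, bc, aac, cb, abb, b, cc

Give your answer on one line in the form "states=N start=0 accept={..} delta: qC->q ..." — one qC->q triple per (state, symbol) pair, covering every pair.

states=3 start=0 accept={0,2} delta: 0a->1 0b->1 0c->2 1a->2 1b->0 1c->1 2a->1 2b->1 2c->1

Grow the machine one transition at a time. Run the examples from 0; the earliest place one falls off (shortest prefix, ties alphabetical) gets sent to the lowest-numbered state that keeps every Accept/Reject pair distinguishable — a pair clashes when both reach the same state with identical unread suffix — and to a fresh state only if none does.
a: 0a undefined. 0a->0: no, bb/abb meet in 0 with "bb" left. Open state 1: 0a->1.
b: 0b undefined. 0b->0: no, ba/a meet in 1. 0b->1: ok.
c: 0c undefined. 0c->0: no, ccb/a meet in 1. 0c->1: no, bb/cb meet in 1 with "b" left. Open state 2: 0c->2.
aa: 1a undefined. 1a->0: no, c/aac meet in 2. 1a->1: no, ba/a meet in 1. 1a->2: ok.
ab: 1b undefined. 1b->0: ok.
bc: 1c undefined. 1c->0: no, bb/bc meet in 0. 1c->1: ok.
ca: 2a undefined. 2a->0: no, caa/a meet in 1. 2a->1: ok.
cb: 2b undefined. 2b->0: no, ba/cbc meet in 2. 2b->1: ok.
cc: 2c undefined. 2c->0: no, bb/aac meet in 0. 2c->1: ok.
All examples now run through 3 states with every (state, symbol) defined. Accept strings end in {0,2}, Reject strings end in {1}; accept={0,2}.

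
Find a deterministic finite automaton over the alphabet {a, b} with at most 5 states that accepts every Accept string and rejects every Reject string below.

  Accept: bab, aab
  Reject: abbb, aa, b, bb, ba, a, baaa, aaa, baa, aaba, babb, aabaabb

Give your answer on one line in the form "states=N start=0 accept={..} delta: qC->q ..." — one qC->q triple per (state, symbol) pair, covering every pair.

State merging on the prefix tree: take the shortest (then alphabetical) example prefix whose next move is undefined and point that move at state 0, else 1, else 2, ...; a target is out if some Accept/Reject pair would then sit in one state with the same input left (inseparable). If every existing state is out, open a new one.
a: 0a undefined. 0a->0: no, aab/b meet in 0 with "b" left. Open state 1: 0a->1.
b: 0b undefined. 0b->0: ok.
aa: 1a undefined. 1a->0: no, aab/aa meet in 0. 1a->1: ok.
ab: 1b undefined. 1b->0: no, bab/abbb meet in 0. 1b->1: no, bab/abbb meet in 1. Open state 2: 1b->2.
abb: 2b undefined. 2b->0: ok.
aaba: 2a undefined. 2a->0: ok.
All examples now run through 3 states with every (state, symbol) defined. Accept strings end in {2}, Reject strings end in {0,1}; accept={2}.

states=3 start=0 accept={2} delta: 0a->1 0b->0 1a->1 1b->2 2a->0 2b->0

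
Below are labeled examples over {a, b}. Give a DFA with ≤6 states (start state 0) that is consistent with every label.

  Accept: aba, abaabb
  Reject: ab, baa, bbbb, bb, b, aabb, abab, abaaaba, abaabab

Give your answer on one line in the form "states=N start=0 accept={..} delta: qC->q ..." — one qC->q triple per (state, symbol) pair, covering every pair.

states=5 start=0 accept={2} delta: 0a->0 0b->1 1a->2 1b->0 2a->3 2b->0 3a->1 3b->4 4a->0 4b->2

Fold the examples into a partial DFA from state 0: repeatedly fix the first undefined (state, symbol) met by the shortest-then-alphabetical prefix, trying targets in increasing order and rejecting any under which an Accept and a Reject string meet in one state with the same remainder; add a state when all current targets are rejected. Accepting states are where Accept strings end.
a: 0a undefined. 0a->0: ok.
b: 0b undefined. 0b->0: no, aba/ab meet in 0. Open state 1: 0b->1.
ba: 1a undefined. 1a->0: no, aba/baa meet in 0. 1a->1: no, aba/ab meet in 1. Open state 2: 1a->2.
bb: 1b undefined. 1b->0: ok.
baa: 2a undefined. 2a->0: no, aba/abaaaba meet in 2. 2a->1: no, abaabb/ab meet in 1. 2a->2: no, aba/baa meet in 2. Open state 3: 2a->3.
abab: 2b undefined. 2b->0: ok.
abaaa: 3a undefined. 3a->0: no, aba/abaaaba meet in 2. 3a->1: ok.
abaab: 3b undefined. 3b->0: no, abaabb/ab meet in 1. 3b->1: no, abaabb/bbbb meet in 0. 3b->2: no, aba/abaabab meet in 2. 3b->3: no, abaabb/baa meet in 3. Open state 4: 3b->4.
abaaba: 4a undefined. 4a->0: ok.
abaabb: 4b undefined. 4b->0: no, abaabb/bbbb meet in 0. 4b->1: no, abaabb/ab meet in 1. 4b->2: ok.
All examples now run through 5 states with every (state, symbol) defined. Accept strings end in {2}, Reject strings end in {0,1,3}; accept={2}.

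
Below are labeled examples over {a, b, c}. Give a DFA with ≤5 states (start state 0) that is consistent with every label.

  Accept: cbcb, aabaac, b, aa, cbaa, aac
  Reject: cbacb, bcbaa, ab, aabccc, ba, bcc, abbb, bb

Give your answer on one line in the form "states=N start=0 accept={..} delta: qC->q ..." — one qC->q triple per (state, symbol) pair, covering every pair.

State merging on the prefix tree: take the shortest (then alphabetical) example prefix whose next move is undefined and point that move at state 0, else 1, else 2, ...; a target is out if some Accept/Reject pair would then sit in one state with the same input left (inseparable). If every existing state is out, open a new one.
a: 0a undefined. 0a->0: no, b/ab meet in 0 with "b" left. Open state 1: 0a->1.
b: 0b undefined. 0b->0: no, b/bb meet in 0. 0b->1: no, aa/ba meet in 1 with "a" left. Open state 2: 0b->2.
c: 0c undefined. 0c->0: ok.
aa: 1a undefined. 1a->0: ok.
ab: 1b undefined. 1b->0: no, aa/ab meet in 0. 1b->1: ok.
ba: 2a undefined. 2a->0: no, b/cbacb meet in 2. 2a->1: ok.
bb: 2b undefined. 2b->0: no, aabaac/bb meet in 0. 2b->1: ok.
bc: 2c undefined. 2c->0: no, aabaac/bcbaa meet in 0. 2c->1: no, cbcb/bcbaa meet in 1. 2c->2: no, cbcb/bcbaa meet in 1. Open state 3: 2c->3.
bcb: 3b undefined. 3b->0: no, cbcb/bcbaa meet in 0. 3b->1: no, cbcb/bcbaa meet in 1. 3b->2: no, aabaac/bcbaa meet in 0. 3b->3: ok.
bcc: 3c undefined. 3c->0: no, aabaac/aabccc meet in 0. 3c->1: ok.
bcba: 3a undefined. 3a->0: ok.
cbac: 1c undefined. 1c->0: no, aabaac/aabccc meet in 0. 1c->1: ok.
All examples now run through 4 states with every (state, symbol) defined. Accept strings end in {0,2,3}, Reject strings end in {1}; accept={0,2,3}.

states=4 start=0 accept={0,2,3} delta: 0a->1 0b->2 0c->0 1a->0 1b->1 1c->1 2a->1 2b->1 2c->3 3a->0 3b->3 3c->1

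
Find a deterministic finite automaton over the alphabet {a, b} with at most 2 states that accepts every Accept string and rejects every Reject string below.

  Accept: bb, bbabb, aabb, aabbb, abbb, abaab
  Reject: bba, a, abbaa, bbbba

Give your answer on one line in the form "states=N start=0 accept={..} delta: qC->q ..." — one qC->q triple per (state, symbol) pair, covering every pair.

states=2 start=0 accept={1} delta: 0a->0 0b->1 1a->0 1b->1

State merging on the prefix tree: take the shortest (then alphabetical) example prefix whose next move is undefined and point that move at state 0, else 1, else 2, ...; a target is out if some Accept/Reject pair would then sit in one state with the same input left (inseparable). If every existing state is out, open a new one.
a: 0a undefined. 0a->0: ok.
b: 0b undefined. 0b->0: no, bb/bba meet in 0. Open state 1: 0b->1.
bb: 1b undefined. 1b->0: no, bb/bba meet in 0. 1b->1: ok.
aba: 1a undefined. 1a->0: ok.
All examples now run through 2 states with every (state, symbol) defined. Accept strings end in {1}, Reject strings end in {0}; accept={1}.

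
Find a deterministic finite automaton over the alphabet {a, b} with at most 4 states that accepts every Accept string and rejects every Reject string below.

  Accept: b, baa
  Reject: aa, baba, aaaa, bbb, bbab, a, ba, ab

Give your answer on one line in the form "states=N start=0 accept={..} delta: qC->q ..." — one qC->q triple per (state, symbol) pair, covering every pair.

states=4 start=0 accept={2} delta: 0a->1 0b->2 1a->0 1b->0 2a->3 2b->3 3a->2 3b->0

State merging on the prefix tree: take the shortest (then alphabetical) example prefix whose next move is undefined and point that move at state 0, else 1, else 2, ...; a target is out if some Accept/Reject pair would then sit in one state with the same input left (inseparable). If every existing state is out, open a new one.
a: 0a undefined. 0a->0: no, b/ab meet in 0 with "b" left. Open state 1: 0a->1.
b: 0b undefined. 0b->0: no, b/bbb meet in 0. 0b->1: no, b/a meet in 1. Open state 2: 0b->2.
aa: 1a undefined. 1a->0: ok.
ab: 1b undefined. 1b->0: ok.
ba: 2a undefined. 2a->0: no, baa/a meet in 1. 2a->1: no, baa/aa meet in 0. 2a->2: no, b/ba meet in 2. Open state 3: 2a->3.
bb: 2b undefined. 2b->0: no, b/bbb meet in 2. 2b->1: no, b/bbab meet in 2. 2b->2: no, b/bbb meet in 2. 2b->3: ok.
baa: 3a undefined. 3a->0: no, b/bbab meet in 2. 3a->1: no, baa/a meet in 1. 3a->2: ok.
bab: 3b undefined. 3b->0: ok.
All examples now run through 4 states with every (state, symbol) defined. Accept strings end in {2}, Reject strings end in {0,1,3}; accept={2}.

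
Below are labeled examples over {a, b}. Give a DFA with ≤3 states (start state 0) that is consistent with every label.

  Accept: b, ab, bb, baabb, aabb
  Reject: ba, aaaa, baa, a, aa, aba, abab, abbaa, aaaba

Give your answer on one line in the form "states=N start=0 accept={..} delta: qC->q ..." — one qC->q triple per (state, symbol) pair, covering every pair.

states=3 start=0 accept={1} delta: 0a->0 0b->1 1a->2 1b->1 2a->0 2b->0

Grow the machine one transition at a time. Run the examples from 0; the earliest place one falls off (shortest prefix, ties alphabetical) gets sent to the lowest-numbered state that keeps every Accept/Reject pair distinguishable — a pair clashes when both reach the same state with identical unread suffix — and to a fresh state only if none does.
a: 0a undefined. 0a->0: ok.
b: 0b undefined. 0b->0: no, b/ba meet in 0. Open state 1: 0b->1.
ba: 1a undefined. 1a->0: no, b/abab meet in 1. 1a->1: no, b/ba meet in 1. Open state 2: 1a->2.
bb: 1b undefined. 1b->0: no, bb/aaaa meet in 0. 1b->1: ok.
baa: 2a undefined. 2a->0: ok.
abab: 2b undefined. 2b->0: ok.
All examples now run through 3 states with every (state, symbol) defined. Accept strings end in {1}, Reject strings end in {0,2}; accept={1}.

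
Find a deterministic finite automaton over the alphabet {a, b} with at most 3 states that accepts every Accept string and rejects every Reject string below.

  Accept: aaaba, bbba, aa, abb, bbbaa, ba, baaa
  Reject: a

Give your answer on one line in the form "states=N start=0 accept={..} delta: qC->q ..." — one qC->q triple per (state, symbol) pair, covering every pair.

State merging on the prefix tree: take the shortest (then alphabetical) example prefix whose next move is undefined and point that move at state 0, else 1, else 2, ...; a target is out if some Accept/Reject pair would then sit in one state with the same input left (inseparable). If every existing state is out, open a new one.
a: 0a undefined. 0a->0: no, aa/a meet in 0. Open state 1: 0a->1.
b: 0b undefined. 0b->0: no, bbba/a meet in 1. 0b->1: ok.
aa: 1a undefined. 1a->0: ok.
ab: 1b undefined. 1b->0: no, aaaba/a meet in 1. 1b->1: no, abb/a meet in 1. Open state 2: 1b->2.
abb: 2b undefined. 2b->0: no, bbba/a meet in 1. 2b->1: no, abb/a meet in 1. 2b->2: ok.
bbba: 2a undefined. 2a->0: no, bbbaa/a meet in 1. 2a->1: no, aaaba/a meet in 1. 2a->2: ok.
All examples now run through 3 states with every (state, symbol) defined. Accept strings end in {0,2}, Reject strings end in {1}; accept={0,2}.

states=3 start=0 accept={0,2} delta: 0a->1 0b->1 1a->0 1b->2 2a->2 2b->2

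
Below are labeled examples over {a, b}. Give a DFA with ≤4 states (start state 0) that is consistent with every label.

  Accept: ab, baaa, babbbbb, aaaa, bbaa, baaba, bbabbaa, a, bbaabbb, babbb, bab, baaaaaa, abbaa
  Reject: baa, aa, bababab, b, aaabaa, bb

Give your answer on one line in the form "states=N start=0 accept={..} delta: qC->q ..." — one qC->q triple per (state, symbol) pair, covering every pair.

Grow the machine one transition at a time. Run the examples from 0; the earliest place one falls off (shortest prefix, ties alphabetical) gets sent to the lowest-numbered state that keeps every Accept/Reject pair distinguishable — a pair clashes when both reach the same state with identical unread suffix — and to a fresh state only if none does.
a: 0a undefined. 0a->0: no, ab/b meet in 0 with "b" left. Open state 1: 0a->1.
b: 0b undefined. 0b->0: no, bbaa/baa meet in 1 with "a" left. 0b->1: no, ab/bb meet in 1 with "b" left. Open state 2: 0b->2.
aa: 1a undefined. 1a->0: no, aaaa/aa meet in 0. 1a->1: no, aaaa/aa meet in 1. 1a->2: no, aaaa/baa meet in 2 with "aa" left. Open state 3: 1a->3.
ab: 1b undefined. 1b->0: no, abbaa/baa meet in 2 with "aa" left. 1b->1: ok.
ba: 2a undefined. 2a->0: no, ab/baa meet in 1. 2a->1: ok.
bb: 2b undefined. 2b->0: no, bbaa/baa meet in 3. 2b->1: no, ab/bb meet in 1. 2b->2: no, bbaa/baa meet in 3. 2b->3: ok.
aaa: 3a undefined. 3a->0: ok.
baab: 3b undefined. 3b->0: no, ab/bababab meet in 1. 3b->1: no, ab/bababab meet in 1. 3b->2: no, ab/bababab meet in 1. 3b->3: ok.
All examples now run through 4 states with every (state, symbol) defined. Accept strings end in {0,1}, Reject strings end in {2,3}; accept={0,1}.

states=4 start=0 accept={0,1} delta: 0a->1 0b->2 1a->3 1b->1 2a->1 2b->3 3a->0 3b->3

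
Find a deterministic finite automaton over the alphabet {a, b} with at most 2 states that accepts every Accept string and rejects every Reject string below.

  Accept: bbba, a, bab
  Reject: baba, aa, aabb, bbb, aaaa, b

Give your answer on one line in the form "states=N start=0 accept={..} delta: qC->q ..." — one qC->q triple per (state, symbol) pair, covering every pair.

Grow the machine one transition at a time. Run the examples from 0; the earliest place one falls off (shortest prefix, ties alphabetical) gets sent to the lowest-numbered state that keeps every Accept/Reject pair distinguishable — a pair clashes when both reach the same state with identical unread suffix — and to a fresh state only if none does.
a: 0a undefined. 0a->0: no, a/aa meet in 0. Open state 1: 0a->1.
b: 0b undefined. 0b->0: ok.
aa: 1a undefined. 1a->0: ok.
bab: 1b undefined. 1b->0: no, bbba/baba meet in 1. 1b->1: ok.
All examples now run through 2 states with every (state, symbol) defined. Accept strings end in {1}, Reject strings end in {0}; accept={1}.

states=2 start=0 accept={1} delta: 0a->1 0b->0 1a->0 1b->1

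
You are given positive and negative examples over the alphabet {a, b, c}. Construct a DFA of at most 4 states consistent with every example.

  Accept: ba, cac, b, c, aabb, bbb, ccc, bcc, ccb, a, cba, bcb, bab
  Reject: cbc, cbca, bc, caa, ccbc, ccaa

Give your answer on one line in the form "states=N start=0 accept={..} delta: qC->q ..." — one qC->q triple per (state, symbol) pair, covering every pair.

Fold the examples into a partial DFA from state 0: repeatedly fix the first undefined (state, symbol) met by the shortest-then-alphabetical prefix, trying targets in increasing order and rejecting any under which an Accept and a Reject string meet in one state with the same remainder; add a state when all current targets are rejected. Accepting states are where Accept strings end.
a: 0a undefined. 0a->0: ok.
b: 0b undefined. 0b->0: no, c/bc meet in 0 with "c" left. Open state 1: 0b->1.
c: 0c undefined. 0c->0: no, cac/caa meet in 0. 0c->1: ok.
ba: 1a undefined. 1a->0: no, ba/caa meet in 0. 1a->1: no, ba/caa meet in 1. Open state 2: 1a->2.
bb: 1b undefined. 1b->0: no, ba/cbca meet in 2. 1b->1: ok.
bc: 1c undefined. 1c->0: no, a/cbc meet in 0. 1c->1: no, ba/cbca meet in 2. 1c->2: no, ba/cbc meet in 2. Open state 3: 1c->3.
bab: 2b undefined. 2b->0: ok.
bcb: 3b undefined. 3b->0: no, b/ccbc meet in 1. 3b->1: ok.
bcc: 3c undefined. 3c->0: ok.
caa: 2a undefined. 2a->0: no, ccc/caa meet in 0. 2a->1: no, b/caa meet in 1. 2a->2: no, ba/caa meet in 2. 2a->3: ok.
cac: 2c undefined. 2c->0: ok.
cca: 3a undefined. 3a->0: no, cac/cbca meet in 0. 3a->1: no, ba/ccaa meet in 2. 3a->2: no, ba/cbca meet in 2. 3a->3: ok.
All examples now run through 4 states with every (state, symbol) defined. Accept strings end in {0,1,2}, Reject strings end in {3}; accept={0,1,2}.

states=4 start=0 accept={0,1,2} delta: 0a->0 0b->1 0c->1 1a->2 1b->1 1c->3 2a->3 2b->0 2c->0 3a->3 3b->1 3c->0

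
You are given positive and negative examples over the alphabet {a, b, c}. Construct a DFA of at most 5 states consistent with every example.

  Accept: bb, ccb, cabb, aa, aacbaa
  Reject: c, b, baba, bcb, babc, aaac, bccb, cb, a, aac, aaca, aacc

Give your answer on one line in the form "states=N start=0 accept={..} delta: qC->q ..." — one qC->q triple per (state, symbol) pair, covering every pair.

Grow the machine one transition at a time. Run the examples from 0; the earliest place one falls off (shortest prefix, ties alphabetical) gets sent to the lowest-numbered state that keeps every Accept/Reject pair distinguishable — a pair clashes when both reach the same state with identical unread suffix — and to a fresh state only if none does.
a: 0a undefined. 0a->0: no, aa/a meet in 0. Open state 1: 0a->1.
b: 0b undefined. 0b->0: no, bb/b meet in 0. 0b->1: ok.
c: 0c undefined. 0c->0: no, ccb/b meet in 1. 0c->1: no, bb/cb meet in 1 with "b" left. Open state 2: 0c->2.
aa: 1a undefined. 1a->0: no, aa/baba meet in 0. 1a->1: no, aa/b meet in 1. 1a->2: no, aa/c meet in 2. Open state 3: 1a->3.
bb: 1b undefined. 1b->0: ok.
bc: 1c undefined. 1c->0: ok.
ca: 2a undefined. 2a->0: ok.
cb: 2b undefined. 2b->0: no, bb/bccb meet in 0. 2b->1: ok.
cc: 2c undefined. 2c->0: no, ccb/b meet in 1. 2c->1: ok.
aaa: 3a undefined. 3a->0: ok.
aac: 3c undefined. 3c->0: no, bb/aac meet in 0. 3c->1: no, bb/aacc meet in 0. 3c->2: no, bb/aaca meet in 0. 3c->3: no, bb/aaca meet in 0. Open state 4: 3c->4.
bab: 3b undefined. 3b->0: ok.
aaca: 4a undefined. 4a->0: no, bb/aaca meet in 0. 4a->1: ok.
aacb: 4b undefined. 4b->0: ok.
aacc: 4c undefined. 4c->0: no, bb/aacc meet in 0. 4c->1: ok.
All examples now run through 5 states with every (state, symbol) defined. Accept strings end in {0,3}, Reject strings end in {1,2,4}; accept={0,3}.

states=5 start=0 accept={0,3} delta: 0a->1 0b->1 0c->2 1a->3 1b->0 1c->0 2a->0 2b->1 2c->1 3a->0 3b->0 3c->4 4a->1 4b->0 4c->1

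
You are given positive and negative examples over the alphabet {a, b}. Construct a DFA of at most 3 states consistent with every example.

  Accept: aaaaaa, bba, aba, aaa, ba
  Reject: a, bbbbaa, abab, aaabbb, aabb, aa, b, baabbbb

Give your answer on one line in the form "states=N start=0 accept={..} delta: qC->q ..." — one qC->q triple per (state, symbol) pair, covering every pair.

states=3 start=0 accept={0} delta: 0a->1 0b->2 1a->2 1b->2 2a->0 2b->2

Grow the machine one transition at a time. Run the examples from 0; the earliest place one falls off (shortest prefix, ties alphabetical) gets sent to the lowest-numbered state that keeps every Accept/Reject pair distinguishable — a pair clashes when both reach the same state with identical unread suffix — and to a fresh state only if none does.
a: 0a undefined. 0a->0: no, aaaaaa/a meet in 0. Open state 1: 0a->1.
b: 0b undefined. 0b->0: no, bba/a meet in 1. 0b->1: no, ba/aa meet in 1 with "a" left. Open state 2: 0b->2.
aa: 1a undefined. 1a->0: no, aaaaaa/aa meet in 0. 1a->1: no, aaaaaa/a meet in 1. 1a->2: ok.
ab: 1b undefined. 1b->0: no, aba/a meet in 1. 1b->1: no, aba/aa meet in 2. 1b->2: ok.
ba: 2a undefined. 2a->0: ok.
bb: 2b undefined. 2b->0: no, aaaaaa/baabbbb meet in 0. 2b->1: no, aaaaaa/bbbbaa meet in 0. 2b->2: ok.
All examples now run through 3 states with every (state, symbol) defined. Accept strings end in {0}, Reject strings end in {1,2}; accept={0}.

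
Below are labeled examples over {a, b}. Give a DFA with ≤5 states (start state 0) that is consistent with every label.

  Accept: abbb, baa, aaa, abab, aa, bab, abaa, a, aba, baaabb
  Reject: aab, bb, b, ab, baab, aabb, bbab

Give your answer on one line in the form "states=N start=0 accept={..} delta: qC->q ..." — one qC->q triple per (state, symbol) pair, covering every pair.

states=5 start=0 accept={0,2,4} delta: 0a->0 0b->1 1a->2 1b->3 2a->4 2b->0 3a->0 3b->0 4a->1 4b->1

Grow the machine one transition at a time. Run the examples from 0; the earliest place one falls off (shortest prefix, ties alphabetical) gets sent to the lowest-numbered state that keeps every Accept/Reject pair distinguishable — a pair clashes when both reach the same state with identical unread suffix — and to a fresh state only if none does.
a: 0a undefined. 0a->0: ok.
b: 0b undefined. 0b->0: no, abbb/aab meet in 0. Open state 1: 0b->1.
ba: 1a undefined. 1a->0: no, abab/aab meet in 1. 1a->1: no, baa/aab meet in 1. Open state 2: 1a->2.
bb: 1b undefined. 1b->0: no, abbb/aab meet in 1. 1b->1: no, abbb/aab meet in 1. 1b->2: no, aba/bb meet in 2. Open state 3: 1b->3.
baa: 2a undefined. 2a->0: no, baaabb/bb meet in 3. 2a->1: no, baa/aab meet in 1. 2a->2: no, abab/baab meet in 2 with "b" left. 2a->3: no, abbb/baab meet in 3 with "b" left. Open state 4: 2a->4.
bab: 2b undefined. 2b->0: ok.
bba: 3a undefined. 3a->0: ok.
abbb: 3b undefined. 3b->0: ok.
baaa: 4a undefined. 4a->0: no, baaabb/bb meet in 3. 4a->1: ok.
baab: 4b undefined. 4b->0: no, abbb/baab meet in 0. 4b->1: ok.
All examples now run through 5 states with every (state, symbol) defined. Accept strings end in {0,2,4}, Reject strings end in {1,3}; accept={0,2,4}.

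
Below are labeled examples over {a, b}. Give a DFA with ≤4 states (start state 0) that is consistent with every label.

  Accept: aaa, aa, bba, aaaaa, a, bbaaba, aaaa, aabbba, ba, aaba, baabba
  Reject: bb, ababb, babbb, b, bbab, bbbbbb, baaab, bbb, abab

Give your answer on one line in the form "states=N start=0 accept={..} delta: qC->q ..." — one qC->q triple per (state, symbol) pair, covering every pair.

Fold the examples into a partial DFA from state 0: repeatedly fix the first undefined (state, symbol) met by the shortest-then-alphabetical prefix, trying targets in increasing order and rejecting any under which an Accept and a Reject string meet in one state with the same remainder; add a state when all current targets are rejected. Accepting states are where Accept strings end.
a: 0a undefined. 0a->0: ok.
b: 0b undefined. 0b->0: no, aaa/bb meet in 0. Open state 1: 0b->1.
ba: 1a undefined. 1a->0: ok.
bb: 1b undefined. 1b->0: no, aaa/bb meet in 0. 1b->1: ok.
All examples now run through 2 states with every (state, symbol) defined. Accept strings end in {0}, Reject strings end in {1}; accept={0}.

states=2 start=0 accept={0} delta: 0a->0 0b->1 1a->0 1b->1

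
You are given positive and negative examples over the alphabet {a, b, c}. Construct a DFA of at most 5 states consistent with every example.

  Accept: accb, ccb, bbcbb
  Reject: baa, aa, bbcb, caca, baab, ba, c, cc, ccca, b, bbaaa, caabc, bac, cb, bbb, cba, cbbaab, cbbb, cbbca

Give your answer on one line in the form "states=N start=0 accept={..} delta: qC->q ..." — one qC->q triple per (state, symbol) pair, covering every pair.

states=4 start=0 accept={3} delta: 0a->0 0b->0 0c->1 1a->0 1b->2 1c->2 2a->0 2b->3 2c->0 3a->0 3b->0 3c->0

Grow the machine one transition at a time. Run the examples from 0; the earliest place one falls off (shortest prefix, ties alphabetical) gets sent to the lowest-numbered state that keeps every Accept/Reject pair distinguishable — a pair clashes when both reach the same state with identical unread suffix — and to a fresh state only if none does.
a: 0a undefined. 0a->0: ok.
b: 0b undefined. 0b->0: ok.
c: 0c undefined. 0c->0: no, accb/baa meet in 0. Open state 1: 0c->1.
ca: 1a undefined. 1a->0: ok.
cb: 1b undefined. 1b->0: no, bbcbb/baa meet in 0. 1b->1: no, bbcbb/bbcb meet in 1. Open state 2: 1b->2.
cc: 1c undefined. 1c->0: no, accb/baa meet in 0. 1c->1: no, accb/bbcb meet in 2. 1c->2: ok.
cba: 2a undefined. 2a->0: ok.
cbb: 2b undefined. 2b->0: no, accb/baa meet in 0. 2b->1: no, accb/c meet in 1. 2b->2: no, accb/bbcb meet in 2. Open state 3: 2b->3.
ccc: 2c undefined. 2c->0: ok.
cbba: 3a undefined. 3a->0: ok.
cbbb: 3b undefined. 3b->0: ok.
cbbc: 3c undefined. 3c->0: ok.
All examples now run through 4 states with every (state, symbol) defined. Accept strings end in {3}, Reject strings end in {0,1,2}; accept={3}.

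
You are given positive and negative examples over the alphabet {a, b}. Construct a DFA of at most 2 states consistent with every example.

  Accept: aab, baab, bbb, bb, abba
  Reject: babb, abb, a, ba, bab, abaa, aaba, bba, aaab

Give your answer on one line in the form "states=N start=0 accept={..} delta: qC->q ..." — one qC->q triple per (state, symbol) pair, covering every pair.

states=2 start=0 accept={0} delta: 0a->1 0b->0 1a->0 1b->1

Grow the machine one transition at a time. Run the examples from 0; the earliest place one falls off (shortest prefix, ties alphabetical) gets sent to the lowest-numbered state that keeps every Accept/Reject pair distinguishable — a pair clashes when both reach the same state with identical unread suffix — and to a fresh state only if none does.
a: 0a undefined. 0a->0: no, aab/aaab meet in 0 with "b" left. Open state 1: 0a->1.
b: 0b undefined. 0b->0: ok.
aa: 1a undefined. 1a->0: ok.
ab: 1b undefined. 1b->0: no, aab/babb meet in 0. 1b->1: ok.
All examples now run through 2 states with every (state, symbol) defined. Accept strings end in {0}, Reject strings end in {1}; accept={0}.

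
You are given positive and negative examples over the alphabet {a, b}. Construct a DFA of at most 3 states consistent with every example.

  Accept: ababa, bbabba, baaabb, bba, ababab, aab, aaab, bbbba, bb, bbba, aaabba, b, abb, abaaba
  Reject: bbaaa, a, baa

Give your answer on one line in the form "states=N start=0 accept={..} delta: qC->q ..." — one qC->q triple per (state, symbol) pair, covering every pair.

Fold the examples into a partial DFA from state 0: repeatedly fix the first undefined (state, symbol) met by the shortest-then-alphabetical prefix, trying targets in increasing order and rejecting any under which an Accept and a Reject string meet in one state with the same remainder; add a state when all current targets are rejected. Accepting states are where Accept strings end.
a: 0a undefined. 0a->0: ok.
b: 0b undefined. 0b->0: no, ababa/bbaaa meet in 0. Open state 1: 0b->1.
ba: 1a undefined. 1a->0: no, ababa/a meet in 0. 1a->1: no, aab/baa meet in 1. Open state 2: 1a->2.
bb: 1b undefined. 1b->0: no, bbabba/bbaaa meet in 0. 1b->1: ok.
baa: 2a undefined. 2a->0: ok.
abab: 2b undefined. 2b->0: no, ababa/bbaaa meet in 0. 2b->1: ok.
All examples now run through 3 states with every (state, symbol) defined. Accept strings end in {1,2}, Reject strings end in {0}; accept={1,2}.

states=3 start=0 accept={1,2} delta: 0a->0 0b->1 1a->2 1b->1 2a->0 2b->1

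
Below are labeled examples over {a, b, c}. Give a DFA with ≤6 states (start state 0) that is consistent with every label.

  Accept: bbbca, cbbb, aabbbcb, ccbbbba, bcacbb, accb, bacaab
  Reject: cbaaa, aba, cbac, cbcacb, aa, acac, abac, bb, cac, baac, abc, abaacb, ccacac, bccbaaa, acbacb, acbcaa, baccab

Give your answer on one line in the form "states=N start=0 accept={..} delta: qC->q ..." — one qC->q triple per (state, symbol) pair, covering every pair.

states=5 start=0 accept={1,4} delta: 0a->0 0b->1 0c->0 1a->2 1b->2 1c->2 2a->2 2b->4 2c->3 3a->0 3b->0 3c->4 4a->1 4b->4 4c->4

State merging on the prefix tree: take the shortest (then alphabetical) example prefix whose next move is undefined and point that move at state 0, else 1, else 2, ...; a target is out if some Accept/Reject pair would then sit in one state with the same input left (inseparable). If every existing state is out, open a new one.
a: 0a undefined. 0a->0: ok.
b: 0b undefined. 0b->0: no, aabbbcb/abaacb meet in 0 with "cb" left. Open state 1: 0b->1.
c: 0c undefined. 0c->0: ok.
ba: 1a undefined. 1a->0: no, accb/abaacb meet in 1. 1a->1: no, accb/cbaaa meet in 1. Open state 2: 1a->2.
bb: 1b undefined. 1b->0: no, ccbbbba/aa meet in 0. 1b->1: no, cbbb/bb meet in 1. 1b->2: ok.
bc: 1c undefined. 1c->0: no, bcacbb/aba meet in 2. 1c->1: no, accb/abc meet in 1. 1c->2: ok.
baa: 2a undefined. 2a->0: no, bcacbb/aba meet in 2. 2a->1: no, cbbb/cbcacb meet in 2 with "b" left. 2a->2: ok.
bac: 2c undefined. 2c->0: no, bcacbb/cbaaa meet in 2. 2c->1: no, cbbb/baccab meet in 2 with "b" left. 2c->2: no, cbbb/cbcacb meet in 2 with "b" left. Open state 3: 2c->3.
bbb: 2b undefined. 2b->0: no, bbbca/aa meet in 0. 2b->1: no, bbbca/cbaaa meet in 2. 2b->2: no, cbbb/cbaaa meet in 2. 2b->3: no, cbbb/cbac meet in 3. Open state 4: 2b->4.
baca: 3a undefined. 3a->0: ok.
bacc: 3c undefined. 3c->0: no, accb/baccab meet in 1. 3c->1: no, cbbb/baccab meet in 4. 3c->2: no, cbbb/baccab meet in 4. 3c->3: no, accb/baccab meet in 1. 3c->4: ok.
bbbc: 4c undefined. 4c->0: no, bbbca/aa meet in 0. 4c->1: no, bbbca/cbaaa meet in 2. 4c->2: no, bbbca/cbaaa meet in 2. 4c->3: no, bbbca/aa meet in 0. 4c->4: ok.
bccb: 3b undefined. 3b->0: ok.
bacca: 4a undefined. 4a->0: no, bbbca/cbcacb meet in 0. 4a->1: ok.
ccbbbb: 4b undefined. 4b->0: no, aabbbcb/cbcacb meet in 0. 4b->1: no, ccbbbba/cbaaa meet in 2. 4b->2: no, aabbbcb/cbaaa meet in 2. 4b->3: no, aabbbcb/cbac meet in 3. 4b->4: ok.
All examples now run through 5 states with every (state, symbol) defined. Accept strings end in {1,4}, Reject strings end in {0,2,3}; accept={1,4}.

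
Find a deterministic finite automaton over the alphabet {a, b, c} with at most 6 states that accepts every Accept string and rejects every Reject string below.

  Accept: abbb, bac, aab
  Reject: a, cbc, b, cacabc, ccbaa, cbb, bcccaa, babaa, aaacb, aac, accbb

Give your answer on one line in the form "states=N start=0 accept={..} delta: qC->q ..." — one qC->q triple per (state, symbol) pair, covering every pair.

State merging on the prefix tree: take the shortest (then alphabetical) example prefix whose next move is undefined and point that move at state 0, else 1, else 2, ...; a target is out if some Accept/Reject pair would then sit in one state with the same input left (inseparable). If every existing state is out, open a new one.
a: 0a undefined. 0a->0: no, aab/b meet in 0 with "b" left. Open state 1: 0a->1.
b: 0b undefined. 0b->0: ok.
c: 0c undefined. 0c->0: ok.
aa: 1a undefined. 1a->0: no, aab/cbc meet in 0. 1a->1: no, bac/aac meet in 1 with "c" left. Open state 2: 1a->2.
ab: 1b undefined. 1b->0: no, abbb/cbc meet in 0. 1b->1: no, abbb/a meet in 1. 1b->2: ok.
ac: 1c undefined. 1c->0: no, bac/cbc meet in 0. 1c->1: no, bac/a meet in 1. 1c->2: no, bac/ccbaa meet in 2. Open state 3: 1c->3.
aaa: 2a undefined. 2a->0: ok.
aab: 2b undefined. 2b->0: no, abbb/cbc meet in 0. 2b->1: no, abbb/ccbaa meet in 2. 2b->2: no, abbb/ccbaa meet in 2. 2b->3: ok.
aac: 2c undefined. 2c->0: ok.
acc: 3c undefined. 3c->0: ok.
abbb: 3b undefined. 3b->0: no, abbb/cbc meet in 0. 3b->1: no, abbb/a meet in 1. 3b->2: no, abbb/ccbaa meet in 2. 3b->3: ok.
caca: 3a undefined. 3a->0: ok.
All examples now run through 4 states with every (state, symbol) defined. Accept strings end in {3}, Reject strings end in {0,1,2}; accept={3}.

states=4 start=0 accept={3} delta: 0a->1 0b->0 0c->0 1a->2 1b->2 1c->3 2a->0 2b->3 2c->0 3a->0 3b->3 3c->0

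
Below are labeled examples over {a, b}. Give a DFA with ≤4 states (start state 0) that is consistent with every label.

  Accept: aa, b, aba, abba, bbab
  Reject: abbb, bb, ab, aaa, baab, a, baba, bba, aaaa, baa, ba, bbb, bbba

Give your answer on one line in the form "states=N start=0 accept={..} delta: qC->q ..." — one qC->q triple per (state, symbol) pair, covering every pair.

Fold the examples into a partial DFA from state 0: repeatedly fix the first undefined (state, symbol) met by the shortest-then-alphabetical prefix, trying targets in increasing order and rejecting any under which an Accept and a Reject string meet in one state with the same remainder; add a state when all current targets are rejected. Accepting states are where Accept strings end.
a: 0a undefined. 0a->0: no, aa/aaa meet in 0. Open state 1: 0a->1.
b: 0b undefined. 0b->0: no, aa/baa meet in 1 with "a" left. 0b->1: no, aa/ba meet in 1 with "a" left. Open state 2: 0b->2.
aa: 1a undefined. 1a->0: no, aa/aaaa meet in 0. 1a->1: no, aa/aaa meet in 1. 1a->2: ok.
ab: 1b undefined. 1b->0: no, aba/a meet in 1. 1b->1: ok.
ba: 2a undefined. 2a->0: ok.
bb: 2b undefined. 2b->0: no, aa/bbb meet in 2. 2b->1: no, aa/bba meet in 2. 2b->2: no, aa/bb meet in 2. Open state 3: 2b->3.
bba: 3a undefined. 3a->0: ok.
bbb: 3b undefined. 3b->0: ok.
All examples now run through 4 states with every (state, symbol) defined. Accept strings end in {2}, Reject strings end in {0,1,3}; accept={2}.

states=4 start=0 accept={2} delta: 0a->1 0b->2 1a->2 1b->1 2a->0 2b->3 3a->0 3b->0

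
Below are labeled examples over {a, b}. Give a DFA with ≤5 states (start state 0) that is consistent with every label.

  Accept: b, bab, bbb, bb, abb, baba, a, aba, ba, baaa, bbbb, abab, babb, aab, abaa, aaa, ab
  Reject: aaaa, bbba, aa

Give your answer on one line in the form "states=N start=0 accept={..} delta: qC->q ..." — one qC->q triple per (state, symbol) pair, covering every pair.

State merging on the prefix tree: take the shortest (then alphabetical) example prefix whose next move is undefined and point that move at state 0, else 1, else 2, ...; a target is out if some Accept/Reject pair would then sit in one state with the same input left (inseparable). If every existing state is out, open a new one.
a: 0a undefined. 0a->0: no, a/aaaa meet in 0. Open state 1: 0a->1.
b: 0b undefined. 0b->0: no, a/bbba meet in 1. 0b->1: no, ba/aa meet in 1 with "a" left. Open state 2: 0b->2.
aa: 1a undefined. 1a->0: ok.
ab: 1b undefined. 1b->0: no, abab/aaaa meet in 0. 1b->1: no, aba/aaaa meet in 0. 1b->2: ok.
ba: 2a undefined. 2a->0: no, baba/aaaa meet in 0. 2a->1: no, abaa/aaaa meet in 0. 2a->2: ok.
bb: 2b undefined. 2b->0: no, b/bbba meet in 2. 2b->1: no, b/bbba meet in 2. 2b->2: no, b/bbba meet in 2. Open state 3: 2b->3.
bbb: 3b undefined. 3b->0: no, bbb/aaaa meet in 0. 3b->1: ok.
baba: 3a undefined. 3a->0: no, baba/aaaa meet in 0. 3a->1: ok.
All examples now run through 4 states with every (state, symbol) defined. Accept strings end in {1,2,3}, Reject strings end in {0}; accept={1,2,3}.

states=4 start=0 accept={1,2,3} delta: 0a->1 0b->2 1a->0 1b->2 2a->2 2b->3 3a->1 3b->1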